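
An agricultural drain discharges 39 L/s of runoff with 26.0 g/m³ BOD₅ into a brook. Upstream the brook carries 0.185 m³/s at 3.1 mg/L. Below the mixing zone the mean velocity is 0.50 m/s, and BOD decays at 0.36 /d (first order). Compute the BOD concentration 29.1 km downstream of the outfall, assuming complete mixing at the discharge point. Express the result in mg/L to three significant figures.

5.56 mg/L

39 L/s = 0.039 m³/s.
After complete mixing, C₀ = (0.039·26 + 0.185·3.1) / 0.224 = 7.087 mg/L.
Travel time t = 2.91e+04 m / 0.50 m/s = 5.82e+04 s = 0.6736 d.
C = 7.087·exp(−0.36·0.6736) = 7.087·0.7847 = 5.561 mg/L.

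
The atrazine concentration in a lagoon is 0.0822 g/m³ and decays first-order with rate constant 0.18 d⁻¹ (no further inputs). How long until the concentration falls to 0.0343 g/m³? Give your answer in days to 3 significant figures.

t = ln(C₀/C)/k = ln(0.0822/0.0343)/0.18 = 0.874/0.18 = 4.856 d.

4.86 d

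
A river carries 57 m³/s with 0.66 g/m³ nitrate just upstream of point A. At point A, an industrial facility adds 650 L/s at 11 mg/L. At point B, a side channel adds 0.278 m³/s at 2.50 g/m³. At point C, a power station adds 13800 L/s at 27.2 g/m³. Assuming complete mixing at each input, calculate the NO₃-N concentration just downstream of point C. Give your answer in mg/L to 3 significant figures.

650 L/s = 0.65 m³/s.
After input A: C = (57·0.66 + 0.65·11) / 57.65 = 0.7766 mg/L.
After input B: C = (57.65·0.7766 + 0.278·2.5) / 57.93 = 0.7849 mg/L.
13800 L/s = 13.8 m³/s.
After input C: C = (57.93·0.7849 + 13.8·27.2) / 71.73 = 5.867 mg/L.

5.87 mg/L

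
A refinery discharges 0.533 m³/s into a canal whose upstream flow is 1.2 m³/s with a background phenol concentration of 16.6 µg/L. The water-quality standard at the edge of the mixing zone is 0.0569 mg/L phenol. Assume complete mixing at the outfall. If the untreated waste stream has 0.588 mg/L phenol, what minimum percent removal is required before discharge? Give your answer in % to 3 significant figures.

74.9 %

16.6 µg/L = 0.0166 mg/L.
Mass balance: 0.0569·1.733 = 0.533·Cₑ + 1.2·0.0166.
Cₑ = (0.09861 − 0.01992) / 0.533 = 0.1476 mg/L.
Required removal = 1 − 0.1476/0.588 = 74.89 %.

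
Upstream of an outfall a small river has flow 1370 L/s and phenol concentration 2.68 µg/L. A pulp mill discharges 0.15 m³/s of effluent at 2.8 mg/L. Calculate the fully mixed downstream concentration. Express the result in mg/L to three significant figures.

1370 L/s = 1.37 m³/s.
2.68 µg/L = 0.00268 mg/L.
Flow-weighted mixing gives C = (0.15·2.8 + 1.37·0.00268) / (0.15 + 1.37) = 0.4237/1.52 = 0.2787 mg/L.

0.279 mg/L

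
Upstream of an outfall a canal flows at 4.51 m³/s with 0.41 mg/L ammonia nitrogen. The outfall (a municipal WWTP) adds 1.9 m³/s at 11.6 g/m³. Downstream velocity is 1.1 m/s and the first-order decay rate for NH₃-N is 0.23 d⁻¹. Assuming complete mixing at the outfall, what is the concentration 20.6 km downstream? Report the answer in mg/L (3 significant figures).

After complete mixing, C₀ = (1.9·11.6 + 4.51·0.41) / 6.41 = 3.727 mg/L.
Travel time t = 2.06e+04 m / 1.1 m/s = 1.873e+04 s = 0.2168 d.
C = 3.727·exp(−0.23·0.2168) = 3.727·0.9514 = 3.546 mg/L.

3.55 mg/L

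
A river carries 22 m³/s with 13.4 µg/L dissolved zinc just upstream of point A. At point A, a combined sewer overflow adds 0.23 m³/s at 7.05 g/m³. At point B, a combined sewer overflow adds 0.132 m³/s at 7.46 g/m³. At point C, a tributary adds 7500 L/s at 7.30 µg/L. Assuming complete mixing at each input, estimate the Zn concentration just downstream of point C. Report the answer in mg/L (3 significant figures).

13.4 µg/L = 0.0134 mg/L.
After input A: C = (22·0.0134 + 0.23·7.05) / 22.23 = 0.0862 mg/L.
After input B: C = (22.23·0.0862 + 0.132·7.46) / 22.36 = 0.1297 mg/L.
7500 L/s = 7.5 m³/s.
7.30 µg/L = 0.0073 mg/L.
After input C: C = (22.36·0.1297 + 7.5·0.0073) / 29.86 = 0.09898 mg/L.

0.0990 mg/L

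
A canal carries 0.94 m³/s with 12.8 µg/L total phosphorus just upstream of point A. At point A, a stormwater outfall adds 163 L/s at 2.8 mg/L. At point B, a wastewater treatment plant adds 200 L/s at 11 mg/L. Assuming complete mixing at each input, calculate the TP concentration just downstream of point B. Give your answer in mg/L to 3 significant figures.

2.05 mg/L

12.8 µg/L = 0.0128 mg/L.
163 L/s = 0.163 m³/s.
After input A: C = (0.94·0.0128 + 0.163·2.8) / 1.103 = 0.4247 mg/L.
200 L/s = 0.2 m³/s.
After input B: C = (1.103·0.4247 + 0.2·11) / 1.303 = 2.048 mg/L.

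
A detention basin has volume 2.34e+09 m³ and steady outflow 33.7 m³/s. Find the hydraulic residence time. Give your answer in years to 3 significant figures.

Q = 33.7 m³/s × 3.156e+07 s/yr = 1.063e+09 m³/yr.
Hydraulic residence time τ = V/Q = 2.34e+09/1.063e+09 = 2.2 yr.

2.20 yr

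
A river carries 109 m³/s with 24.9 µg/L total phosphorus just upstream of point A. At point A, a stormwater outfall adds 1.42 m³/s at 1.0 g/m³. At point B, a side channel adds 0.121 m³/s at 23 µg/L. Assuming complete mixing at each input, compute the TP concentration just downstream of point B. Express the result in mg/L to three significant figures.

24.9 µg/L = 0.0249 mg/L.
After input A: C = (109·0.0249 + 1.42·1) / 110.4 = 0.03744 mg/L.
23 µg/L = 0.023 mg/L.
After input B: C = (110.4·0.03744 + 0.121·0.023) / 110.5 = 0.03742 mg/L.

0.0374 mg/L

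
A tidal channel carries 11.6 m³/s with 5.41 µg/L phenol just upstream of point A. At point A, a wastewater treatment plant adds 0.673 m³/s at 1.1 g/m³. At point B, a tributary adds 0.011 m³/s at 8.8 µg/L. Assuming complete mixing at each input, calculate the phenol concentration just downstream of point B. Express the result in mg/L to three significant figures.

5.41 µg/L = 0.00541 mg/L.
After input A: C = (11.6·0.00541 + 0.673·1.1) / 12.27 = 0.06543 mg/L.
8.8 µg/L = 0.0088 mg/L.
After input B: C = (12.27·0.06543 + 0.011·0.0088) / 12.28 = 0.06538 mg/L.

0.0654 mg/L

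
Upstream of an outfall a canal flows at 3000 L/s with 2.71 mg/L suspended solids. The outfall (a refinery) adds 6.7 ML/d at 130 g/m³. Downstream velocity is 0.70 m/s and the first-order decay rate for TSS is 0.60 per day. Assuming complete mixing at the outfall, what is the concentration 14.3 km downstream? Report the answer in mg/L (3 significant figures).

5.13 mg/L

6.7 ML/d = 0.07755 m³/s.
3000 L/s = 3 m³/s.
After complete mixing, C₀ = (0.07755·130 + 3·2.71) / 3.078 = 5.917 mg/L.
Travel time t = 1.43e+04 m / 0.70 m/s = 2.043e+04 s = 0.2364 d.
C = 5.917·exp(−0.60·0.2364) = 5.917·0.8677 = 5.135 mg/L.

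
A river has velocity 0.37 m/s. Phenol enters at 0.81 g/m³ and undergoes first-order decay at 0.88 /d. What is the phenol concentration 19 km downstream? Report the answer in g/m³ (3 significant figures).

0.480 g/m³

Travel time t = 19 km / 0.37 m/s = 1.9e+04/0.37 = 5.135e+04 s = 0.5943 d.
First-order decay: C = 0.81·exp(−0.88·0.5943) = 0.81·0.5927 = 0.4801 g/m³.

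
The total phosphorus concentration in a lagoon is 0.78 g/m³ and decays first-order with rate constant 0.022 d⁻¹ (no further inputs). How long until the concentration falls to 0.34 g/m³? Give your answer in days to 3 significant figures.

t = ln(C₀/C)/k = ln(0.78/0.34)/0.022 = 0.8303/0.022 = 37.74 d.

37.7 d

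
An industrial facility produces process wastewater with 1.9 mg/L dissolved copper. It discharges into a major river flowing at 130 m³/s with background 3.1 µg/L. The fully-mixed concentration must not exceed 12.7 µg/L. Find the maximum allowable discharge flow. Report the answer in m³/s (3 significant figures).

0.661 m³/s

3.1 µg/L = 0.0031 mg/L.
12.7 µg/L = 0.0127 mg/L.
Mass balance at complete mixing: C_std·(Q_w + Q_r) = Q_w·C_e + Q_r·C_b.
Rearranging, Q_w = Q_r·(C_std − C_b)/(C_e − C_std) = 130·(0.0127 − 0.0031) / (1.9 − 0.0127) = 0.6613 m³/s.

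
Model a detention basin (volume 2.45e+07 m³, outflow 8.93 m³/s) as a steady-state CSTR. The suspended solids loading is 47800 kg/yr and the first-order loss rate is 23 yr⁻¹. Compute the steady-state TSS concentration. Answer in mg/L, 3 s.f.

0.0565 mg/L

Outflow Q = 8.93 m³/s × 3.156e+07 s/yr = 2.818e+08 m³/yr.
Steady-state CSTR mass balance: W = Q·C + k·V·C, so C = W/(Q + kV).
Q + kV = 2.818e+08 + 23·2.45e+07 = 8.453e+08 m³/yr.
C = 47800/8.453e+08 = 5.655e-05 kg/m³ = 0.05655 mg/L.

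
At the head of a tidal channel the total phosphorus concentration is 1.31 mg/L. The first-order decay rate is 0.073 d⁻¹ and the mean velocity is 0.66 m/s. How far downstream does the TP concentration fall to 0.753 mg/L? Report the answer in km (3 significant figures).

From C = C₀·e^(−kt), t = ln(C₀/C)/k = ln(1.31/0.753)/0.073 = 0.5537/0.073 = 7.585 d.
Distance = v·t = 0.66 m/s × 6.554e+05 s = 4.325e+05 m = 432.5 km.

433 km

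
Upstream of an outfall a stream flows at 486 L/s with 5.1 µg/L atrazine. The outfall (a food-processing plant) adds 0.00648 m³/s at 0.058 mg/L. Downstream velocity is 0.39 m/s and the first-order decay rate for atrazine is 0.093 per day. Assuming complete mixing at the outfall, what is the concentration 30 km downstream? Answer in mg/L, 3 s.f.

486 L/s = 0.486 m³/s.
5.1 µg/L = 0.0051 mg/L.
After complete mixing, C₀ = (0.00648·0.058 + 0.486·0.0051) / 0.4925 = 0.005796 mg/L.
Travel time t = 3e+04 m / 0.39 m/s = 7.692e+04 s = 0.8903 d.
C = 0.005796·exp(−0.093·0.8903) = 0.005796·0.9205 = 0.005335 mg/L.

0.00534 mg/L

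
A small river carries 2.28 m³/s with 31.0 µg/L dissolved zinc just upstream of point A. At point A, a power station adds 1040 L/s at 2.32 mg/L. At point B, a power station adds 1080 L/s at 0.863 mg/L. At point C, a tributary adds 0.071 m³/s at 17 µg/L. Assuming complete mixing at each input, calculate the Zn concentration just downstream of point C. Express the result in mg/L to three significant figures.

31.0 µg/L = 0.031 mg/L.
1040 L/s = 1.04 m³/s.
After input A: C = (2.28·0.031 + 1.04·2.32) / 3.32 = 0.748 mg/L.
1080 L/s = 1.08 m³/s.
After input B: C = (3.32·0.748 + 1.08·0.863) / 4.4 = 0.7763 mg/L.
17 µg/L = 0.017 mg/L.
After input C: C = (4.4·0.7763 + 0.071·0.017) / 4.471 = 0.7642 mg/L.

0.764 mg/L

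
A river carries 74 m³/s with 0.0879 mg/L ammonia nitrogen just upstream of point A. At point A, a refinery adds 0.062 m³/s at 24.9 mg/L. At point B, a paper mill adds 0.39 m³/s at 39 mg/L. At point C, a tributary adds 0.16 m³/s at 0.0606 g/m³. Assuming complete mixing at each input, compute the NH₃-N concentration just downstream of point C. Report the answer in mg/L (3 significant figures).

After input A: C = (74·0.0879 + 0.062·24.9) / 74.06 = 0.1087 mg/L.
After input B: C = (74.06·0.1087 + 0.39·39) / 74.45 = 0.3124 mg/L.
After input C: C = (74.45·0.3124 + 0.16·0.0606) / 74.61 = 0.3119 mg/L.

0.312 mg/L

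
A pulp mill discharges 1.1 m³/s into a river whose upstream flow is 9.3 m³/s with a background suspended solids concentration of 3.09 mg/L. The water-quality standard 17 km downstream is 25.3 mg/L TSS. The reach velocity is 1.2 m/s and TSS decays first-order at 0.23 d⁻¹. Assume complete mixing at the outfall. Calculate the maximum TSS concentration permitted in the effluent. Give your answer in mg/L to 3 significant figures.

222 mg/L

Travel time to the compliance point: t = 1.7e+04/1.2 = 1.417e+04 s = 0.164 d; decay factor exp(−0.23·0.164) = 0.963.
So the concentration just after mixing may be at most 25.3/0.963 = 26.27 mg/L.
Mass balance: 26.27·10.4 = 1.1·Cₑ + 9.3·3.09.
Cₑ = (273.2 − 28.74) / 1.1 = 222.3 mg/L.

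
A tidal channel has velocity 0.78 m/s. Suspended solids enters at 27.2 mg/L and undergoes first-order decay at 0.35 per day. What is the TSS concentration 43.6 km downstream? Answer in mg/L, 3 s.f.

Travel time t = 43.6 km / 0.78 m/s = 4.36e+04/0.78 = 5.59e+04 s = 0.647 d.
First-order decay: C = 27.2·exp(−0.35·0.647) = 27.2·0.7974 = 21.69 mg/L.

21.7 mg/L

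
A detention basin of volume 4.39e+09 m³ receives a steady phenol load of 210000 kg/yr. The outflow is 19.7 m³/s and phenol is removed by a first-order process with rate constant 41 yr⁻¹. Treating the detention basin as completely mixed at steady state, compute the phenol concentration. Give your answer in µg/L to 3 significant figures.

Outflow Q = 19.7 m³/s × 3.156e+07 s/yr = 6.217e+08 m³/yr.
Steady-state CSTR mass balance: W = Q·C + k·V·C, so C = W/(Q + kV).
Q + kV = 6.217e+08 + 41·4.39e+09 = 1.806e+11 m³/yr.
C = 210000/1.806e+11 = 1.163e-06 kg/m³ = 0.001163 mg/L = 1.163 µg/L.

1.16 µg/L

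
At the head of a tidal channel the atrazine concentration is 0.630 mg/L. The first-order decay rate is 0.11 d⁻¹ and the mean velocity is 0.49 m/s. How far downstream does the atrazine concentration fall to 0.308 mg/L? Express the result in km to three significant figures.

From C = C₀·e^(−kt), t = ln(C₀/C)/k = ln(0.630/0.308)/0.11 = 0.7156/0.11 = 6.506 d.
Distance = v·t = 0.49 m/s × 5.621e+05 s = 2.754e+05 m = 275.4 km.

275 km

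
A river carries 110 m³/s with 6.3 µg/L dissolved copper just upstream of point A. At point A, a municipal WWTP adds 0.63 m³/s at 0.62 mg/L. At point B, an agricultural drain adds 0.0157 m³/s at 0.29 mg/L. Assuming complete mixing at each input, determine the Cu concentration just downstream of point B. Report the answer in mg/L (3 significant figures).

0.00983 mg/L

6.3 µg/L = 0.0063 mg/L.
After input A: C = (110·0.0063 + 0.63·0.62) / 110.6 = 0.009795 mg/L.
After input B: C = (110.6·0.009795 + 0.0157·0.29) / 110.6 = 0.009835 mg/L.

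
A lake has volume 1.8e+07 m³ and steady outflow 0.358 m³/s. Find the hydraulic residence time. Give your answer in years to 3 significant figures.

Q = 0.358 m³/s × 3.156e+07 s/yr = 1.13e+07 m³/yr.
Hydraulic residence time τ = V/Q = 1.8e+07/1.13e+07 = 1.593 yr.

1.59 yr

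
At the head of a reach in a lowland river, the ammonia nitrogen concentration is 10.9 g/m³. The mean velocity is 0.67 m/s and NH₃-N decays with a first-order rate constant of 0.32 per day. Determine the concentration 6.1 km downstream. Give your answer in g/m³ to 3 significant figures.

10.5 g/m³

Travel time t = 6.1 km / 0.67 m/s = 6100/0.67 = 9104 s = 0.1054 d.
First-order decay: C = 10.9·exp(−0.32·0.1054) = 10.9·0.9668 = 10.54 g/m³.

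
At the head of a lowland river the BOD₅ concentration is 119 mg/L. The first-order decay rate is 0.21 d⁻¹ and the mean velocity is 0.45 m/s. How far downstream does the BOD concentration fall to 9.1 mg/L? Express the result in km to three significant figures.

From C = C₀·e^(−kt), t = ln(C₀/C)/k = ln(119/9.1)/0.21 = 2.571/0.21 = 12.24 d.
Distance = v·t = 0.45 m/s × 1.058e+06 s = 4.76e+05 m = 476 km.

476 km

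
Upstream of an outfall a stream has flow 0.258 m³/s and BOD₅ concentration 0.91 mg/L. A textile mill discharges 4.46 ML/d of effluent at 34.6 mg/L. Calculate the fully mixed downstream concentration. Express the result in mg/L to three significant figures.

4.46 ML/d = 0.05162 m³/s.
By mass balance at complete mixing, C = (0.05162·34.6 + 0.258·0.91) / (0.05162 + 0.258) = 2.021/0.3096 = 6.527 mg/L.

6.53 mg/L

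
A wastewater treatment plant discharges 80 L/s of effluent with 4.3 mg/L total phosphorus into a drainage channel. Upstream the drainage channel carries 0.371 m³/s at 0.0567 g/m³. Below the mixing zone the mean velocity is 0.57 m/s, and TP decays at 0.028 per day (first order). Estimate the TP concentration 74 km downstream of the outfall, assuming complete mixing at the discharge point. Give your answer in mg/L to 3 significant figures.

0.776 mg/L

80 L/s = 0.08 m³/s.
After complete mixing, C₀ = (0.08·4.3 + 0.371·0.0567) / 0.451 = 0.8094 mg/L.
Travel time t = 7.4e+04 m / 0.57 m/s = 1.298e+05 s = 1.503 d.
C = 0.8094·exp(−0.028·1.503) = 0.8094·0.9588 = 0.776 mg/L.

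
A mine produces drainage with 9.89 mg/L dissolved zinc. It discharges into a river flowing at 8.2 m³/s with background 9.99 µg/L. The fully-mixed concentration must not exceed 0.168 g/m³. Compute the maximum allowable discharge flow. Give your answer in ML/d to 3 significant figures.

9.99 µg/L = 0.00999 mg/L.
Mass balance at complete mixing: C_std·(Q_w + Q_r) = Q_w·C_e + Q_r·C_b.
Rearranging, Q_w = Q_r·(C_std − C_b)/(C_e − C_std) = 8.2·(0.168 − 0.00999) / (9.89 − 0.168) = 0.1333 m³/s.
= 11.51 ML/d.

11.5 ML/d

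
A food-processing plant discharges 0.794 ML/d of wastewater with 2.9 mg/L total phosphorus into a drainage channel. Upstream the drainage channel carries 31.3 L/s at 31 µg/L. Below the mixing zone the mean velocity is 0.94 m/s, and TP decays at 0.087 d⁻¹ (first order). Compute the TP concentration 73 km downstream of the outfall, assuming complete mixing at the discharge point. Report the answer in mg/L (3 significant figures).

0.631 mg/L

0.794 ML/d = 0.00919 m³/s.
31.3 L/s = 0.0313 m³/s.
31 µg/L = 0.031 mg/L.
After complete mixing, C₀ = (0.00919·2.9 + 0.0313·0.031) / 0.04049 = 0.6822 mg/L.
Travel time t = 7.3e+04 m / 0.94 m/s = 7.766e+04 s = 0.8988 d.
C = 0.6822·exp(−0.087·0.8988) = 0.6822·0.9248 = 0.6309 mg/L.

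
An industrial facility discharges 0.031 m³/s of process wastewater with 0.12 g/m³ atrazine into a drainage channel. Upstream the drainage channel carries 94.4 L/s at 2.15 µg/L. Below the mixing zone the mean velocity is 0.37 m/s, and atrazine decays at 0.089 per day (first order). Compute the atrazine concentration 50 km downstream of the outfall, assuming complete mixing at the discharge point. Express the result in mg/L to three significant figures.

0.0272 mg/L

94.4 L/s = 0.0944 m³/s.
2.15 µg/L = 0.00215 mg/L.
After complete mixing, C₀ = (0.031·0.12 + 0.0944·0.00215) / 0.1254 = 0.03128 mg/L.
Travel time t = 5e+04 m / 0.37 m/s = 1.351e+05 s = 1.564 d.
C = 0.03128·exp(−0.089·1.564) = 0.03128·0.8701 = 0.02722 mg/L.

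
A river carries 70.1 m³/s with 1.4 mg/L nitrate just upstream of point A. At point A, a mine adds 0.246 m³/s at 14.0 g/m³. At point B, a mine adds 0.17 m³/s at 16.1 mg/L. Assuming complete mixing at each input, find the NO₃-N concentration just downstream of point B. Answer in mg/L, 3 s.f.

After input A: C = (70.1·1.4 + 0.246·14) / 70.35 = 1.444 mg/L.
After input B: C = (70.35·1.444 + 0.17·16.1) / 70.52 = 1.479 mg/L.

1.48 mg/L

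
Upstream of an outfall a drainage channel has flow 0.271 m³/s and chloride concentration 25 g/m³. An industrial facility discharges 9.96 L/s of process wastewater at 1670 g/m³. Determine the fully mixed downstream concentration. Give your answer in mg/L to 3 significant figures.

83.3 mg/L

9.96 L/s = 0.00996 m³/s.
Flow-weighted mixing gives C = (0.00996·1670 + 0.271·25) / (0.00996 + 0.271) = 23.41/0.281 = 83.32 mg/L.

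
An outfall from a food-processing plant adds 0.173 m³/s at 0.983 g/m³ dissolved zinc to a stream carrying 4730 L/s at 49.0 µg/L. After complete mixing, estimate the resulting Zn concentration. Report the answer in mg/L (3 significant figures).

0.0820 mg/L

4730 L/s = 4.73 m³/s.
49.0 µg/L = 0.049 mg/L.
By mass balance at complete mixing, C = (0.173·0.983 + 4.73·0.049) / (0.173 + 4.73) = 0.4018/4.903 = 0.08196 mg/L.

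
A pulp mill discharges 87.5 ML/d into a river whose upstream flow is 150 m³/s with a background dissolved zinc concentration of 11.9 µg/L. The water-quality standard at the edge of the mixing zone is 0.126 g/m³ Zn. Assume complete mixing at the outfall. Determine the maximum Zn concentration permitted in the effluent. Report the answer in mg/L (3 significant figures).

17.0 mg/L

87.5 ML/d = 1.013 m³/s.
11.9 µg/L = 0.0119 mg/L.
Mass balance: 0.126·151 = 1.013·Cₑ + 150·0.0119.
Cₑ = (19.03 − 1.785) / 1.013 = 17.03 mg/L.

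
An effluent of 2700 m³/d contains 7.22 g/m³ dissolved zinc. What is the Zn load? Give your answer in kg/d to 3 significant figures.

2700 m³/d = 0.03125 m³/s.
Mass flux = Q·C = 0.03125 m³/s × 7.22 g/m³ = 0.2256 g/s.
= 0.2256 g/s × 86.4 = 19.49 kg/d.

19.5 kg/d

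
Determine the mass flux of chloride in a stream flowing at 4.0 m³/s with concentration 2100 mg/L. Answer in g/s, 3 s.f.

Mass flux = Q·C = 4 m³/s × 2100 g/m³ = 8400 g/s.

8400 g/s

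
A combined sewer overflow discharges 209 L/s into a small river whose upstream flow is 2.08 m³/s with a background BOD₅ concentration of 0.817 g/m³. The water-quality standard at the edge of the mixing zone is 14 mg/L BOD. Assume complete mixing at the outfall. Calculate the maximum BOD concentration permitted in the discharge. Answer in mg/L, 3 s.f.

209 L/s = 0.209 m³/s.
Mass balance: 14·2.289 = 0.209·Cₑ + 2.08·0.817.
Cₑ = (32.05 − 1.699) / 0.209 = 145.2 mg/L.

145 mg/L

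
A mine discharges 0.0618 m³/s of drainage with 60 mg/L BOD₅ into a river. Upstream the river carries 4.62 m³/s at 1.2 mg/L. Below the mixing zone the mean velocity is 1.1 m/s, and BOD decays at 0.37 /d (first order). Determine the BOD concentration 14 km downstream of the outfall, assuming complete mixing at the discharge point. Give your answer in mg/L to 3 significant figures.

After complete mixing, C₀ = (0.0618·60 + 4.62·1.2) / 4.682 = 1.976 mg/L.
Travel time t = 1.4e+04 m / 1.1 m/s = 1.273e+04 s = 0.1473 d.
C = 1.976·exp(−0.37·0.1473) = 1.976·0.947 = 1.871 mg/L.

1.87 mg/L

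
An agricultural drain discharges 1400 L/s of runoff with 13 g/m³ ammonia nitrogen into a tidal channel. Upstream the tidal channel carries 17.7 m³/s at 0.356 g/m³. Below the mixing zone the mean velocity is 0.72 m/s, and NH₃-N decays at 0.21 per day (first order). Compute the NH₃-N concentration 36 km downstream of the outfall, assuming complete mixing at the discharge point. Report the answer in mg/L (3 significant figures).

1.14 mg/L

1400 L/s = 1.4 m³/s.
After complete mixing, C₀ = (1.4·13 + 17.7·0.356) / 19.1 = 1.283 mg/L.
Travel time t = 3.6e+04 m / 0.72 m/s = 5e+04 s = 0.5787 d.
C = 1.283·exp(−0.21·0.5787) = 1.283·0.8856 = 1.136 mg/L.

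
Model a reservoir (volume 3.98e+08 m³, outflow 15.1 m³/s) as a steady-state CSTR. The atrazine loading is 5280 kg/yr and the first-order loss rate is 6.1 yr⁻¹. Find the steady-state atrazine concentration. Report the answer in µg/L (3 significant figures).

Outflow Q = 15.1 m³/s × 3.156e+07 s/yr = 4.765e+08 m³/yr.
Steady-state CSTR mass balance: W = Q·C + k·V·C, so C = W/(Q + kV).
Q + kV = 4.765e+08 + 6.1·3.98e+08 = 2.904e+09 m³/yr.
C = 5280/2.904e+09 = 1.818e-06 kg/m³ = 0.001818 mg/L = 1.818 µg/L.

1.82 µg/L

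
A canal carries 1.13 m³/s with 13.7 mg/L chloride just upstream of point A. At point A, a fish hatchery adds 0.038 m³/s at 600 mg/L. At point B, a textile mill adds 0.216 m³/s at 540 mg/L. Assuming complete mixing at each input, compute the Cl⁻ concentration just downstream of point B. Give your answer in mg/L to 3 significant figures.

112 mg/L

After input A: C = (1.13·13.7 + 0.038·600) / 1.168 = 32.77 mg/L.
After input B: C = (1.168·32.77 + 0.216·540) / 1.384 = 111.9 mg/L.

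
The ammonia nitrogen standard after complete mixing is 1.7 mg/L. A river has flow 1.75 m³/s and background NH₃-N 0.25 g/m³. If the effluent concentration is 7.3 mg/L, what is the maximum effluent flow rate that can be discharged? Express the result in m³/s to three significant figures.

0.453 m³/s

Mass balance at complete mixing: C_std·(Q_w + Q_r) = Q_w·C_e + Q_r·C_b.
Rearranging, Q_w = Q_r·(C_std − C_b)/(C_e − C_std) = 1.75·(1.7 − 0.25) / (7.3 − 1.7) = 0.4531 m³/s.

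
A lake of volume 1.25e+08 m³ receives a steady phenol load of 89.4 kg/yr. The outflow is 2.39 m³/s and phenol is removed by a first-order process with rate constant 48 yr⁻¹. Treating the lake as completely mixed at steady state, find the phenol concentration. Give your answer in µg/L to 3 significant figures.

Outflow Q = 2.39 m³/s × 3.156e+07 s/yr = 7.542e+07 m³/yr.
Steady-state CSTR mass balance: W = Q·C + k·V·C, so C = W/(Q + kV).
Q + kV = 7.542e+07 + 48·1.25e+08 = 6.075e+09 m³/yr.
C = 89.4/6.075e+09 = 1.472e-08 kg/m³ = 1.472e-05 mg/L = 0.01472 µg/L.

0.0147 µg/L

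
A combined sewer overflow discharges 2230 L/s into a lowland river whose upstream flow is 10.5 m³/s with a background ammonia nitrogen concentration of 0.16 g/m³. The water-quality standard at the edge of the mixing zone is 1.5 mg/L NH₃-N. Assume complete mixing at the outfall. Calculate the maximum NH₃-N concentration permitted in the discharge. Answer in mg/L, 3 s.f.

2230 L/s = 2.23 m³/s.
Mass balance: 1.5·12.73 = 2.23·Cₑ + 10.5·0.16.
Cₑ = (19.09 − 1.68) / 2.23 = 7.809 mg/L.

7.81 mg/L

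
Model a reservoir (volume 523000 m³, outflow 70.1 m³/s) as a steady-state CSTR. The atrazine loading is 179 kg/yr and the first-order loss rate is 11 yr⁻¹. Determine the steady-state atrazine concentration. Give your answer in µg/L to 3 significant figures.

0.0807 µg/L

Outflow Q = 70.1 m³/s × 3.156e+07 s/yr = 2.212e+09 m³/yr.
Steady-state CSTR mass balance: W = Q·C + k·V·C, so C = W/(Q + kV).
Q + kV = 2.212e+09 + 11·523000 = 2.218e+09 m³/yr.
C = 179/2.218e+09 = 8.071e-08 kg/m³ = 8.071e-05 mg/L = 0.08071 µg/L.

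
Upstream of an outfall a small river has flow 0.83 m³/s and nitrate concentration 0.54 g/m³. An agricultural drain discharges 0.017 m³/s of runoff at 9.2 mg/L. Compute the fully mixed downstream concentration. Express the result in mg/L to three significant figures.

By mass balance at complete mixing, C = (0.017·9.2 + 0.83·0.54) / (0.017 + 0.83) = 0.6046/0.847 = 0.7138 mg/L.

0.714 mg/L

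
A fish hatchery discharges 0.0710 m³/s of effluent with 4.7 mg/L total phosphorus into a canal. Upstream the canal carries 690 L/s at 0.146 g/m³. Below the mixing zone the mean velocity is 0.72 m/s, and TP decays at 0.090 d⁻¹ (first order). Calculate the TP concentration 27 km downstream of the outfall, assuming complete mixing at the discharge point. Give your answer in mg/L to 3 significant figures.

690 L/s = 0.69 m³/s.
After complete mixing, C₀ = (0.071·4.7 + 0.69·0.146) / 0.761 = 0.5709 mg/L.
Travel time t = 2.7e+04 m / 0.72 m/s = 3.75e+04 s = 0.434 d.
C = 0.5709·exp(−0.090·0.434) = 0.5709·0.9617 = 0.549 mg/L.

0.549 mg/L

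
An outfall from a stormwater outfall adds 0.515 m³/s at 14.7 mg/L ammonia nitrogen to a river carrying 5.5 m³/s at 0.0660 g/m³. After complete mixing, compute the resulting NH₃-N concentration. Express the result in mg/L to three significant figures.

1.32 mg/L

Conservation of mass across the mixing zone: C = (0.515·14.7 + 5.5·0.066) / (0.515 + 5.5) = 7.934/6.015 = 1.319 mg/L.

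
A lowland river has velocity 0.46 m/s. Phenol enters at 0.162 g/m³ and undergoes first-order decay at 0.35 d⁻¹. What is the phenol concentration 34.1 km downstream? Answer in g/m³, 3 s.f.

0.120 g/m³

Travel time t = 34.1 km / 0.46 m/s = 3.41e+04/0.46 = 7.413e+04 s = 0.858 d.
First-order decay: C = 0.162·exp(−0.35·0.858) = 0.162·0.7406 = 0.12 g/m³.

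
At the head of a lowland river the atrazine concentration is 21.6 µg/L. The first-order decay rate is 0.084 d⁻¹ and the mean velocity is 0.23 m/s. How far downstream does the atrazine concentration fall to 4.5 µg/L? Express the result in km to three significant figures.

371 km

From C = C₀·e^(−kt), t = ln(C₀/C)/k = ln(21.6/4.5)/0.084 = 1.569/0.084 = 18.67 d.
Distance = v·t = 0.23 m/s × 1.613e+06 s = 3.711e+05 m = 371.1 km.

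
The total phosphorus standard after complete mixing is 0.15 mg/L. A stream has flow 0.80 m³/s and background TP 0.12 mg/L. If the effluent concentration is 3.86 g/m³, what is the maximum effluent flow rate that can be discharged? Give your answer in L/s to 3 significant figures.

6.47 L/s

Mass balance at complete mixing: C_std·(Q_w + Q_r) = Q_w·C_e + Q_r·C_b.
Rearranging, Q_w = Q_r·(C_std − C_b)/(C_e − C_std) = 0.80·(0.15 − 0.12) / (3.86 − 0.15) = 0.006469 m³/s.
= 6.469 L/s.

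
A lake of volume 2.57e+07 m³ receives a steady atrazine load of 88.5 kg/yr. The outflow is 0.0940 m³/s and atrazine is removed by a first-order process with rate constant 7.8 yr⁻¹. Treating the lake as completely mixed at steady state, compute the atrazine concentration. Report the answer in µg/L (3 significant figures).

0.435 µg/L

Outflow Q = 0.0940 m³/s × 3.156e+07 s/yr = 2.966e+06 m³/yr.
Steady-state CSTR mass balance: W = Q·C + k·V·C, so C = W/(Q + kV).
Q + kV = 2.966e+06 + 7.8·2.57e+07 = 2.034e+08 m³/yr.
C = 88.5/2.034e+08 = 4.35e-07 kg/m³ = 0.000435 mg/L = 0.435 µg/L.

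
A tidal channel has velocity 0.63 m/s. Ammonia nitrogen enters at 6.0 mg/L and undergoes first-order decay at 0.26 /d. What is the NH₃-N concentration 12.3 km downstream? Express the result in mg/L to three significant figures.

Travel time t = 12.3 km / 0.63 m/s = 1.23e+04/0.63 = 1.952e+04 s = 0.226 d.
First-order decay: C = 6.0·exp(−0.26·0.226) = 6.0·0.9429 = 5.658 mg/L.

5.66 mg/L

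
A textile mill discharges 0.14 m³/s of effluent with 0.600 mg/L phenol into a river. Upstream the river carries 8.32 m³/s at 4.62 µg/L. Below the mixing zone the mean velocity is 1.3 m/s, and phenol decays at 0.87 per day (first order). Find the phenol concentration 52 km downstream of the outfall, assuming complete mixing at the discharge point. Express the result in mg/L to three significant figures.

0.00967 mg/L

4.62 µg/L = 0.00462 mg/L.
After complete mixing, C₀ = (0.14·0.6 + 8.32·0.00462) / 8.46 = 0.01447 mg/L.
Travel time t = 5.2e+04 m / 1.3 m/s = 4e+04 s = 0.463 d.
C = 0.01447·exp(−0.87·0.463) = 0.01447·0.6685 = 0.009674 mg/L.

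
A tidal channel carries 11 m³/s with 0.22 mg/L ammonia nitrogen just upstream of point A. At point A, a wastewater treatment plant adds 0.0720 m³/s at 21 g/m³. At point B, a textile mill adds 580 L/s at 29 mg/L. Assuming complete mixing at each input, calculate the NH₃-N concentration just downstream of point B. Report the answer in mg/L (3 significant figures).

1.78 mg/L

After input A: C = (11·0.22 + 0.072·21) / 11.07 = 0.3551 mg/L.
580 L/s = 0.58 m³/s.
After input B: C = (11.07·0.3551 + 0.58·29) / 11.65 = 1.781 mg/L.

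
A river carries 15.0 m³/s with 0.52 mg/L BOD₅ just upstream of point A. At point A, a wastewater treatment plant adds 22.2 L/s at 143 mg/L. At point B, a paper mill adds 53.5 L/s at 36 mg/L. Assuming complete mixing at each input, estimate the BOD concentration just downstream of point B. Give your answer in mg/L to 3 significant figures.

22.2 L/s = 0.0222 m³/s.
After input A: C = (15·0.52 + 0.0222·143) / 15.02 = 0.7306 mg/L.
53.5 L/s = 0.0535 m³/s.
After input B: C = (15.02·0.7306 + 0.0535·36) / 15.08 = 0.8557 mg/L.

0.856 mg/L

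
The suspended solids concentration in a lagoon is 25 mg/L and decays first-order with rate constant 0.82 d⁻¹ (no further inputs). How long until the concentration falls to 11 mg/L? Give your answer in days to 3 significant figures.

t = ln(C₀/C)/k = ln(25/11)/0.82 = 0.821/0.82 = 1.001 d.

1.00 d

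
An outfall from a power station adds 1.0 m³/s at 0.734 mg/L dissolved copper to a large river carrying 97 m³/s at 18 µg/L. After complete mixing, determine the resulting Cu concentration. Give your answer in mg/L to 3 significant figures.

18 µg/L = 0.018 mg/L.
Conservation of mass across the mixing zone: C = (1·0.734 + 97·0.018) / (1 + 97) = 2.48/98 = 0.02531 mg/L.

0.0253 mg/L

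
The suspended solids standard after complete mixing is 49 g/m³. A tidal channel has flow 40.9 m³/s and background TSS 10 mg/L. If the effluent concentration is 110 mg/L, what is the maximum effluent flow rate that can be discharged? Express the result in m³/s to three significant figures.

Mass balance at complete mixing: C_std·(Q_w + Q_r) = Q_w·C_e + Q_r·C_b.
Rearranging, Q_w = Q_r·(C_std − C_b)/(C_e − C_std) = 40.9·(49 − 10) / (110 − 49) = 26.15 m³/s.

26.1 m³/s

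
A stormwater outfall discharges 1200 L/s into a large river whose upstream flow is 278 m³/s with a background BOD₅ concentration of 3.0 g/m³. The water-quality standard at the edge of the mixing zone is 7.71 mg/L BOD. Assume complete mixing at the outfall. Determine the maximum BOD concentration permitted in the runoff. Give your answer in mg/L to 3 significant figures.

1200 L/s = 1.2 m³/s.
Mass balance: 7.71·279.2 = 1.2·Cₑ + 278·3.
Cₑ = (2153 − 834) / 1.2 = 1099 mg/L.

1100 mg/L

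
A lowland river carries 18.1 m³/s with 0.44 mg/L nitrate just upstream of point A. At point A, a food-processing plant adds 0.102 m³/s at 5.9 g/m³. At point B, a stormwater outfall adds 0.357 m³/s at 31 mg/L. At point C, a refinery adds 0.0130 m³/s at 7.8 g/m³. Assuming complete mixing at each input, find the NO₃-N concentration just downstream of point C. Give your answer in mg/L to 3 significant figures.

After input A: C = (18.1·0.44 + 0.102·5.9) / 18.2 = 0.4706 mg/L.
After input B: C = (18.2·0.4706 + 0.357·31) / 18.56 = 1.058 mg/L.
After input C: C = (18.56·1.058 + 0.013·7.8) / 18.57 = 1.063 mg/L.

1.06 mg/L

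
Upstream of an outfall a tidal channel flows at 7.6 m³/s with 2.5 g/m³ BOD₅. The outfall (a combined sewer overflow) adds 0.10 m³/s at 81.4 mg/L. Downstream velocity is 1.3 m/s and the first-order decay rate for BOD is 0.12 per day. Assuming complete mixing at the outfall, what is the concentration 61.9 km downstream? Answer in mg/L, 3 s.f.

3.30 mg/L

After complete mixing, C₀ = (0.1·81.4 + 7.6·2.5) / 7.7 = 3.525 mg/L.
Travel time t = 6.19e+04 m / 1.3 m/s = 4.762e+04 s = 0.5511 d.
C = 3.525·exp(−0.12·0.5511) = 3.525·0.936 = 3.299 mg/L.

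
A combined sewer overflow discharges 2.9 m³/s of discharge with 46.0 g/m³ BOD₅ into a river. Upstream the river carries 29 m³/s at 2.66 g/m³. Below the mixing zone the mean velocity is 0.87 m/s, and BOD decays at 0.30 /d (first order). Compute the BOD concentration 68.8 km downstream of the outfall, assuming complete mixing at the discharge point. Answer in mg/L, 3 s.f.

After complete mixing, C₀ = (2.9·46 + 29·2.66) / 31.9 = 6.6 mg/L.
Travel time t = 6.88e+04 m / 0.87 m/s = 7.908e+04 s = 0.9153 d.
C = 6.6·exp(−0.30·0.9153) = 6.6·0.7599 = 5.015 mg/L.

5.02 mg/L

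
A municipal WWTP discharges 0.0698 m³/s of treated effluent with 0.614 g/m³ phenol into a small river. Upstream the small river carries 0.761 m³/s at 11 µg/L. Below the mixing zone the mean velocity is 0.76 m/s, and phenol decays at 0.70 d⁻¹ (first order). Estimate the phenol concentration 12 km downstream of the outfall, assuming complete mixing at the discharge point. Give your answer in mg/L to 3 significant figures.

0.0543 mg/L

11 µg/L = 0.011 mg/L.
After complete mixing, C₀ = (0.0698·0.614 + 0.761·0.011) / 0.8308 = 0.06166 mg/L.
Travel time t = 1.2e+04 m / 0.76 m/s = 1.579e+04 s = 0.1827 d.
C = 0.06166·exp(−0.70·0.1827) = 0.06166·0.8799 = 0.05426 mg/L.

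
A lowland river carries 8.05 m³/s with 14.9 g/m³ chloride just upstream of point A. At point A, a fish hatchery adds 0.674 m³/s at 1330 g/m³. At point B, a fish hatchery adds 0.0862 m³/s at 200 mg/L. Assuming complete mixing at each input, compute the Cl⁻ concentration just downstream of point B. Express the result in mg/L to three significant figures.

117 mg/L

After input A: C = (8.05·14.9 + 0.674·1330) / 8.724 = 116.5 mg/L.
After input B: C = (8.724·116.5 + 0.0862·200) / 8.81 = 117.3 mg/L.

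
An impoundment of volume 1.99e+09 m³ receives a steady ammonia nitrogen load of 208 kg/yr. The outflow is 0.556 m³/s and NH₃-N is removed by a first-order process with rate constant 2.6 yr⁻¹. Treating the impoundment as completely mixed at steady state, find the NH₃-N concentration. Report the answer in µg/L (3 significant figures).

0.0401 µg/L

Outflow Q = 0.556 m³/s × 3.156e+07 s/yr = 1.755e+07 m³/yr.
Steady-state CSTR mass balance: W = Q·C + k·V·C, so C = W/(Q + kV).
Q + kV = 1.755e+07 + 2.6·1.99e+09 = 5.192e+09 m³/yr.
C = 208/5.192e+09 = 4.007e-08 kg/m³ = 4.007e-05 mg/L = 0.04007 µg/L.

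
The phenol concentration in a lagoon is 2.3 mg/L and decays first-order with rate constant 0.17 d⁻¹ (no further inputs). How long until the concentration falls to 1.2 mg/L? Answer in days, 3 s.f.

3.83 d

t = ln(C₀/C)/k = ln(2.3/1.2)/0.17 = 0.6506/0.17 = 3.827 d.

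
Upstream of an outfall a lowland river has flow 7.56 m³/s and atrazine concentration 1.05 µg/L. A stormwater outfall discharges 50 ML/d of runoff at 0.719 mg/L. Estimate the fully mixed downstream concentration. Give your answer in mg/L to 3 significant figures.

50 ML/d = 0.5787 m³/s.
1.05 µg/L = 0.00105 mg/L.
Conservation of mass across the mixing zone: C = (0.5787·0.719 + 7.56·0.00105) / (0.5787 + 7.56) = 0.424/8.139 = 0.0521 mg/L.

0.0521 mg/L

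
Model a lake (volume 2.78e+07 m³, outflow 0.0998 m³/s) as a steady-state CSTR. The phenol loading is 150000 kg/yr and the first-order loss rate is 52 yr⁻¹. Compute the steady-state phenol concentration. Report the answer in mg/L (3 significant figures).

Outflow Q = 0.0998 m³/s × 3.156e+07 s/yr = 3.149e+06 m³/yr.
Steady-state CSTR mass balance: W = Q·C + k·V·C, so C = W/(Q + kV).
Q + kV = 3.149e+06 + 52·2.78e+07 = 1.449e+09 m³/yr.
C = 150000/1.449e+09 = 0.0001035 kg/m³ = 0.1035 mg/L.

0.104 mg/L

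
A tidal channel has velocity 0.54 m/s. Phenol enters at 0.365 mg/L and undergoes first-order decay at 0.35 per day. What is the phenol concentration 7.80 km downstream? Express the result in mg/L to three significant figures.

0.344 mg/L

Travel time t = 7.80 km / 0.54 m/s = 7800/0.54 = 1.444e+04 s = 0.1672 d.
First-order decay: C = 0.365·exp(−0.35·0.1672) = 0.365·0.9432 = 0.3443 mg/L.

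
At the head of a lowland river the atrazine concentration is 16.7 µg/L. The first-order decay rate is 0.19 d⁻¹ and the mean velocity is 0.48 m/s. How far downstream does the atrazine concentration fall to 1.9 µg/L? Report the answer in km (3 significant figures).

From C = C₀·e^(−kt), t = ln(C₀/C)/k = ln(16.7/1.9)/0.19 = 2.174/0.19 = 11.44 d.
Distance = v·t = 0.48 m/s × 9.884e+05 s = 4.744e+05 m = 474.4 km.

474 km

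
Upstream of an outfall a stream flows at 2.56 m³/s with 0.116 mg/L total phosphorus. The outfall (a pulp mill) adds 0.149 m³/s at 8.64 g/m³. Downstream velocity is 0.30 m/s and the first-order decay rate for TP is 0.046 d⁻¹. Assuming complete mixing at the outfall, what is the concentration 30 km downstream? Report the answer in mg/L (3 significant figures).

0.555 mg/L

After complete mixing, C₀ = (0.149·8.64 + 2.56·0.116) / 2.709 = 0.5848 mg/L.
Travel time t = 3e+04 m / 0.30 m/s = 1e+05 s = 1.157 d.
C = 0.5848·exp(−0.046·1.157) = 0.5848·0.9482 = 0.5545 mg/L.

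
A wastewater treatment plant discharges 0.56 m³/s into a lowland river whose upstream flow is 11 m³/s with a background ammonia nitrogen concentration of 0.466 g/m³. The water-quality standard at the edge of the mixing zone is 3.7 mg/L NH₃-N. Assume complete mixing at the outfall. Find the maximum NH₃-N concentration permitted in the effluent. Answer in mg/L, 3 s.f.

67.2 mg/L

Mass balance: 3.7·11.56 = 0.56·Cₑ + 11·0.466.
Cₑ = (42.77 − 5.126) / 0.56 = 67.23 mg/L.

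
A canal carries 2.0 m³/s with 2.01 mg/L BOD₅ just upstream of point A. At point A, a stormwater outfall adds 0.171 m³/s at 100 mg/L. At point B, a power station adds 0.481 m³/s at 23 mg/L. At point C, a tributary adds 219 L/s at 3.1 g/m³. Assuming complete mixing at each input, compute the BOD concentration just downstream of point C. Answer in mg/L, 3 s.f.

After input A: C = (2·2.01 + 0.171·100) / 2.171 = 9.728 mg/L.
After input B: C = (2.171·9.728 + 0.481·23) / 2.652 = 12.14 mg/L.
219 L/s = 0.219 m³/s.
After input C: C = (2.652·12.14 + 0.219·3.1) / 2.871 = 11.45 mg/L.

11.4 mg/L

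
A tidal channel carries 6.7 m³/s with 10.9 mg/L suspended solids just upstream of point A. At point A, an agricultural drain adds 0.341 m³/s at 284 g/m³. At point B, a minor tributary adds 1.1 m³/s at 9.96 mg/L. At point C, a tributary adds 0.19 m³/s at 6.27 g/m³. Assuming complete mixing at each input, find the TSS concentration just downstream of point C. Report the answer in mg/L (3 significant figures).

21.8 mg/L

After input A: C = (6.7·10.9 + 0.341·284) / 7.041 = 24.13 mg/L.
After input B: C = (7.041·24.13 + 1.1·9.96) / 8.141 = 22.21 mg/L.
After input C: C = (8.141·22.21 + 0.19·6.27) / 8.331 = 21.85 mg/L.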